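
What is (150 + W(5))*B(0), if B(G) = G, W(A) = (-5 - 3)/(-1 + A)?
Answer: 0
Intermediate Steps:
W(A) = -8/(-1 + A)
(150 + W(5))*B(0) = (150 - 8/(-1 + 5))*0 = (150 - 8/4)*0 = (150 - 8*¼)*0 = (150 - 2)*0 = 148*0 = 0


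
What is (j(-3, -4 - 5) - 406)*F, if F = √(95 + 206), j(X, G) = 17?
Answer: -389*√301 ≈ -6748.9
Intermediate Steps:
F = √301 ≈ 17.349
(j(-3, -4 - 5) - 406)*F = (17 - 406)*√301 = -389*√301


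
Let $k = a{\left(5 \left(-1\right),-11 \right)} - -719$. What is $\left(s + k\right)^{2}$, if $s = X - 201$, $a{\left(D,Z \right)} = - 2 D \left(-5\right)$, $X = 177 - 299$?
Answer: $119716$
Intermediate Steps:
$X = -122$ ($X = 177 - 299 = -122$)
$a{\left(D,Z \right)} = 10 D$
$s = -323$ ($s = -122 - 201 = -323$)
$k = 669$ ($k = 10 \cdot 5 \left(-1\right) - -719 = 10 \left(-5\right) + 719 = -50 + 719 = 669$)
$\left(s + k\right)^{2} = \left(-323 + 669\right)^{2} = 346^{2} = 119716$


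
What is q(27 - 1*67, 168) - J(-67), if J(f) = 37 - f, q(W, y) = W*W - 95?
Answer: 1401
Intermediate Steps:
q(W, y) = -95 + W² (q(W, y) = W² - 95 = -95 + W²)
q(27 - 1*67, 168) - J(-67) = (-95 + (27 - 1*67)²) - (37 - 1*(-67)) = (-95 + (27 - 67)²) - (37 + 67) = (-95 + (-40)²) - 1*104 = (-95 + 1600) - 104 = 1505 - 104 = 1401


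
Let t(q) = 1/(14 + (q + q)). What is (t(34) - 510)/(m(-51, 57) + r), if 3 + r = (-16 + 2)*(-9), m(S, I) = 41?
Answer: -41819/13448 ≈ -3.1097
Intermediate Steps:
r = 123 (r = -3 + (-16 + 2)*(-9) = -3 - 14*(-9) = -3 + 126 = 123)
t(q) = 1/(14 + 2*q)
(t(34) - 510)/(m(-51, 57) + r) = (1/(2*(7 + 34)) - 510)/(41 + 123) = ((½)/41 - 510)/164 = ((½)*(1/41) - 510)*(1/164) = (1/82 - 510)*(1/164) = -41819/82*1/164 = -41819/13448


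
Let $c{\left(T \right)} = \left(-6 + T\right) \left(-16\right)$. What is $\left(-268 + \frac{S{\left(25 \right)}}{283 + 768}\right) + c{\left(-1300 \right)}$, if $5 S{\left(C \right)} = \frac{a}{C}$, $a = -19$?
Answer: $\frac{2710003481}{131375} \approx 20628.0$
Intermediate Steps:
$S{\left(C \right)} = - \frac{19}{5 C}$ ($S{\left(C \right)} = \frac{\left(-19\right) \frac{1}{C}}{5} = - \frac{19}{5 C}$)
$c{\left(T \right)} = 96 - 16 T$
$\left(-268 + \frac{S{\left(25 \right)}}{283 + 768}\right) + c{\left(-1300 \right)} = \left(-268 + \frac{\left(- \frac{19}{5}\right) \frac{1}{25}}{283 + 768}\right) + \left(96 - -20800\right) = \left(-268 + \frac{\left(- \frac{19}{5}\right) \frac{1}{25}}{1051}\right) + \left(96 + 20800\right) = \left(-268 + \frac{1}{1051} \left(- \frac{19}{125}\right)\right) + 20896 = \left(-268 - \frac{19}{131375}\right) + 20896 = - \frac{35208519}{131375} + 20896 = \frac{2710003481}{131375}$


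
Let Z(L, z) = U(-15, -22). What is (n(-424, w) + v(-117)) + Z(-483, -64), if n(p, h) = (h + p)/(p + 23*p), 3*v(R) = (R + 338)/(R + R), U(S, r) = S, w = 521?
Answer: -1403465/91584 ≈ -15.324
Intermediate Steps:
v(R) = (338 + R)/(6*R) (v(R) = ((R + 338)/(R + R))/3 = ((338 + R)/((2*R)))/3 = ((338 + R)*(1/(2*R)))/3 = ((338 + R)/(2*R))/3 = (338 + R)/(6*R))
Z(L, z) = -15
n(p, h) = (h + p)/(24*p) (n(p, h) = (h + p)/((24*p)) = (h + p)*(1/(24*p)) = (h + p)/(24*p))
(n(-424, w) + v(-117)) + Z(-483, -64) = ((1/24)*(521 - 424)/(-424) + (⅙)*(338 - 117)/(-117)) - 15 = ((1/24)*(-1/424)*97 + (⅙)*(-1/117)*221) - 15 = (-97/10176 - 17/54) - 15 = -29705/91584 - 15 = -1403465/91584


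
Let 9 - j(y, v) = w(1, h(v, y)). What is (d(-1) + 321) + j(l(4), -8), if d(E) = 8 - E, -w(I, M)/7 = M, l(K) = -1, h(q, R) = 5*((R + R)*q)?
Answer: 899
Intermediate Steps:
h(q, R) = 10*R*q (h(q, R) = 5*((2*R)*q) = 5*(2*R*q) = 10*R*q)
w(I, M) = -7*M
j(y, v) = 9 + 70*v*y (j(y, v) = 9 - (-7)*10*y*v = 9 - (-7)*10*v*y = 9 - (-70)*v*y = 9 + 70*v*y)
(d(-1) + 321) + j(l(4), -8) = ((8 - 1*(-1)) + 321) + (9 + 70*(-8)*(-1)) = ((8 + 1) + 321) + (9 + 560) = (9 + 321) + 569 = 330 + 569 = 899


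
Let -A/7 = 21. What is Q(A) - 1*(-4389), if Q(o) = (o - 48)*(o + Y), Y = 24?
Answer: 28374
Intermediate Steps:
A = -147 (A = -7*21 = -147)
Q(o) = (-48 + o)*(24 + o) (Q(o) = (o - 48)*(o + 24) = (-48 + o)*(24 + o))
Q(A) - 1*(-4389) = (-1152 + (-147)² - 24*(-147)) - 1*(-4389) = (-1152 + 21609 + 3528) + 4389 = 23985 + 4389 = 28374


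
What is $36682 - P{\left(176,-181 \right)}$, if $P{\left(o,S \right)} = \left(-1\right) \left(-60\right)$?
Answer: $36622$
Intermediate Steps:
$P{\left(o,S \right)} = 60$
$36682 - P{\left(176,-181 \right)} = 36682 - 60 = 36622$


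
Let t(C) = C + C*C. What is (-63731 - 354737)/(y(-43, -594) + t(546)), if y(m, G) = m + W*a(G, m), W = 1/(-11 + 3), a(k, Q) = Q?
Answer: -3347744/2388995 ≈ -1.4013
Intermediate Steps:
W = -⅛ (W = 1/(-8) = -⅛ ≈ -0.12500)
t(C) = C + C²
y(m, G) = 7*m/8 (y(m, G) = m - m/8 = 7*m/8)
(-63731 - 354737)/(y(-43, -594) + t(546)) = (-63731 - 354737)/((7/8)*(-43) + 546*(1 + 546)) = -418468/(-301/8 + 546*547) = -418468/(-301/8 + 298662) = -418468/2388995/8 = -418468*8/2388995 = -3347744/2388995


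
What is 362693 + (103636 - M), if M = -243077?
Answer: 709406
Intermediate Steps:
362693 + (103636 - M) = 362693 + (103636 - 1*(-243077)) = 362693 + (103636 + 243077) = 362693 + 346713 = 709406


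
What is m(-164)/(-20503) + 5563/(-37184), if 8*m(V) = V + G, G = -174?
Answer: -16069595/108911936 ≈ -0.14755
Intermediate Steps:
m(V) = -87/4 + V/8 (m(V) = (V - 174)/8 = (-174 + V)/8 = -87/4 + V/8)
m(-164)/(-20503) + 5563/(-37184) = (-87/4 + (⅛)*(-164))/(-20503) + 5563/(-37184) = (-87/4 - 41/2)*(-1/20503) + 5563*(-1/37184) = -169/4*(-1/20503) - 5563/37184 = 169/82012 - 5563/37184 = -16069595/108911936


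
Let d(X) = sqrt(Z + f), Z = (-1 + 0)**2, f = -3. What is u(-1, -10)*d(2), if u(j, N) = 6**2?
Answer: 36*I*sqrt(2) ≈ 50.912*I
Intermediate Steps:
u(j, N) = 36
Z = 1 (Z = (-1)**2 = 1)
d(X) = I*sqrt(2) (d(X) = sqrt(1 - 3) = sqrt(-2) = I*sqrt(2))
u(-1, -10)*d(2) = 36*(I*sqrt(2)) = 36*I*sqrt(2)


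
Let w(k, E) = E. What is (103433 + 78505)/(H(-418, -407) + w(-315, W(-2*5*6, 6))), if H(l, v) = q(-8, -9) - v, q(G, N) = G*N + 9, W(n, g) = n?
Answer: 90969/214 ≈ 425.09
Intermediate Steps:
q(G, N) = 9 + G*N
H(l, v) = 81 - v (H(l, v) = (9 - 8*(-9)) - v = (9 + 72) - v = 81 - v)
(103433 + 78505)/(H(-418, -407) + w(-315, W(-2*5*6, 6))) = (103433 + 78505)/((81 - 1*(-407)) - 2*5*6) = 181938/((81 + 407) - 10*6) = 181938/(488 - 60) = 181938/428 = 181938*(1/428) = 90969/214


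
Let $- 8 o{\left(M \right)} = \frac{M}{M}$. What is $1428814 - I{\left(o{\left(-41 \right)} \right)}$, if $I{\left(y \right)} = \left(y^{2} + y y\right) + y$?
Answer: $\frac{45722051}{32} \approx 1.4288 \cdot 10^{6}$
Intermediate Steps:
$o{\left(M \right)} = - \frac{1}{8}$ ($o{\left(M \right)} = - \frac{M \frac{1}{M}}{8} = \left(- \frac{1}{8}\right) 1 = - \frac{1}{8}$)
$I{\left(y \right)} = y + 2 y^{2}$ ($I{\left(y \right)} = \left(y^{2} + y^{2}\right) + y = 2 y^{2} + y = y + 2 y^{2}$)
$1428814 - I{\left(o{\left(-41 \right)} \right)} = 1428814 - - \frac{1 + 2 \left(- \frac{1}{8}\right)}{8} = 1428814 - - \frac{1 - \frac{1}{4}}{8} = 1428814 - \left(- \frac{1}{8}\right) \frac{3}{4} = 1428814 - - \frac{3}{32} = 1428814 + \frac{3}{32} = \frac{45722051}{32}$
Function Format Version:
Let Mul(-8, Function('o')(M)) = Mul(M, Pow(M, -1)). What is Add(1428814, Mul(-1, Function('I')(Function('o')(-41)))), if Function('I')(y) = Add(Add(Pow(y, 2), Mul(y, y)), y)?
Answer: Rational(45722051, 32) ≈ 1.4288e+6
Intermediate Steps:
Function('o')(M) = Rational(-1, 8) (Function('o')(M) = Mul(Rational(-1, 8), Mul(M, Pow(M, -1))) = Mul(Rational(-1, 8), 1) = Rational(-1, 8))
Function('I')(y) = Add(y, Mul(2, Pow(y, 2))) (Function('I')(y) = Add(Add(Pow(y, 2), Pow(y, 2)), y) = Add(Mul(2, Pow(y, 2)), y) = Add(y, Mul(2, Pow(y, 2))))
Add(1428814, Mul(-1, Function('I')(Function('o')(-41)))) = Add(1428814, Mul(-1, Mul(Rational(-1, 8), Add(1, Mul(2, Rational(-1, 8)))))) = Add(1428814, Mul(-1, Mul(Rational(-1, 8), Add(1, Rational(-1, 4))))) = Add(1428814, Mul(-1, Mul(Rational(-1, 8), Rational(3, 4)))) = Add(1428814, Mul(-1, Rational(-3, 32))) = Add(1428814, Rational(3, 32)) = Rational(45722051, 32)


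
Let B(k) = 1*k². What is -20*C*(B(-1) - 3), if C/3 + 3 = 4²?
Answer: 1560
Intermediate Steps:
C = 39 (C = -9 + 3*4² = -9 + 3*16 = -9 + 48 = 39)
B(k) = k²
-20*C*(B(-1) - 3) = -780*((-1)² - 3) = -780*(1 - 3) = -780*(-2) = -20*(-78) = 1560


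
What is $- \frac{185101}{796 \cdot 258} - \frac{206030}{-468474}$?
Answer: $- \frac{7400506139}{16034928072} \approx -0.46152$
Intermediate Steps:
$- \frac{185101}{796 \cdot 258} - \frac{206030}{-468474} = - \frac{185101}{205368} - - \frac{103015}{234237} = \left(-185101\right) \frac{1}{205368} + \frac{103015}{234237} = - \frac{185101}{205368} + \frac{103015}{234237} = - \frac{7400506139}{16034928072}$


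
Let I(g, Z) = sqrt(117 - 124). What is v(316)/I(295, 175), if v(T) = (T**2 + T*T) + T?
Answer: -200028*I*sqrt(7)/7 ≈ -75604.0*I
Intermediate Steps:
v(T) = T + 2*T**2 (v(T) = (T**2 + T**2) + T = 2*T**2 + T = T + 2*T**2)
I(g, Z) = I*sqrt(7) (I(g, Z) = sqrt(-7) = I*sqrt(7))
v(316)/I(295, 175) = (316*(1 + 2*316))/((I*sqrt(7))) = (316*(1 + 632))*(-I*sqrt(7)/7) = (316*633)*(-I*sqrt(7)/7) = 200028*(-I*sqrt(7)/7) = -200028*I*sqrt(7)/7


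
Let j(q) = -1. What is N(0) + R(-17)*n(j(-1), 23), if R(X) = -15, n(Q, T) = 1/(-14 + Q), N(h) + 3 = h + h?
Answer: -2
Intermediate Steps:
N(h) = -3 + 2*h (N(h) = -3 + (h + h) = -3 + 2*h)
N(0) + R(-17)*n(j(-1), 23) = (-3 + 2*0) - 15/(-14 - 1) = (-3 + 0) - 15/(-15) = -3 - 15*(-1/15) = -3 + 1 = -2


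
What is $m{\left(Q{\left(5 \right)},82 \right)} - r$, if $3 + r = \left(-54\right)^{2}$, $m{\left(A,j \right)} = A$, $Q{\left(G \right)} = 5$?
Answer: $-2908$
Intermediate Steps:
$r = 2913$ ($r = -3 + \left(-54\right)^{2} = -3 + 2916 = 2913$)
$m{\left(Q{\left(5 \right)},82 \right)} - r = 5 - 2913 = -2908$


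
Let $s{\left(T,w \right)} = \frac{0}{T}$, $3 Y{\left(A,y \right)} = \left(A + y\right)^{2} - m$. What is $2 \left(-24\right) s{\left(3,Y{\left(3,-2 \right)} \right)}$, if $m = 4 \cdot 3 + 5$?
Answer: $0$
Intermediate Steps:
$m = 17$ ($m = 12 + 5 = 17$)
$Y{\left(A,y \right)} = - \frac{17}{3} + \frac{\left(A + y\right)^{2}}{3}$ ($Y{\left(A,y \right)} = \frac{\left(A + y\right)^{2} - 17}{3} = \frac{-17 + \left(A + y\right)^{2}}{3} = - \frac{17}{3} + \frac{\left(A + y\right)^{2}}{3}$)
$s{\left(T,w \right)} = 0$
$2 \left(-24\right) s{\left(3,Y{\left(3,-2 \right)} \right)} = 2 \left(-24\right) 0 = \left(-48\right) 0 = 0$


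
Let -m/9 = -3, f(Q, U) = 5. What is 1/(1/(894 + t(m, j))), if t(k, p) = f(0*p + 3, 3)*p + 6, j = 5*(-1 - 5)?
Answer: 750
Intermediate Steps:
m = 27 (m = -9*(-3) = 27)
j = -30 (j = 5*(-6) = -30)
t(k, p) = 6 + 5*p (t(k, p) = 5*p + 6 = 6 + 5*p)
1/(1/(894 + t(m, j))) = 1/(1/(894 + (6 + 5*(-30)))) = 1/(1/(894 + (6 - 150))) = 1/(1/(894 - 144)) = 1/(1/750) = 750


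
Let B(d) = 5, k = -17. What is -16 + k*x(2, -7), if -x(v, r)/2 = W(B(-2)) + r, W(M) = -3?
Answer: -356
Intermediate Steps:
x(v, r) = 6 - 2*r (x(v, r) = -2*(-3 + r) = 6 - 2*r)
-16 + k*x(2, -7) = -16 - 17*(6 - 2*(-7)) = -16 - 17*(6 + 14) = -16 - 17*20 = -16 - 340 = -356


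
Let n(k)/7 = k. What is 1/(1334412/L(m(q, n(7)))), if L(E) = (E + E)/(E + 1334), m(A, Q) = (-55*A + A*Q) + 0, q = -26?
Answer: 13/82844745 ≈ 1.5692e-7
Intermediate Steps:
n(k) = 7*k
m(A, Q) = -55*A + A*Q
L(E) = 2*E/(1334 + E) (L(E) = (2*E)/(1334 + E) = 2*E/(1334 + E))
1/(1334412/L(m(q, n(7)))) = 1/(1334412/((2*(-26*(-55 + 7*7))/(1334 - 26*(-55 + 7*7))))) = 1/(1334412/((2*(-26*(-55 + 49))/(1334 - 26*(-55 + 49))))) = 1/(1334412/((2*(-26*(-6))/(1334 - 26*(-6))))) = 1/(1334412/((2*156/(1334 + 156)))) = 1/(1334412/((2*156/1490))) = 1/(1334412/((2*156*(1/1490)))) = 1/(1334412/(156/745)) = 1/(1334412*(745/156)) = 1/(82844745/13) = 13/82844745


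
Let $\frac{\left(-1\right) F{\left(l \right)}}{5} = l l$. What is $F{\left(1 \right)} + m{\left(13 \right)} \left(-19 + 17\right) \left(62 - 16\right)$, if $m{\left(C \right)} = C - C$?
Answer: $-5$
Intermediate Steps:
$F{\left(l \right)} = - 5 l^{2}$ ($F{\left(l \right)} = - 5 l l = - 5 l^{2}$)
$m{\left(C \right)} = 0$
$F{\left(1 \right)} + m{\left(13 \right)} \left(-19 + 17\right) \left(62 - 16\right) = - 5 \cdot 1^{2} + 0 \left(-19 + 17\right) \left(62 - 16\right) = \left(-5\right) 1 + 0 \left(\left(-2\right) 46\right) = -5 + 0 \left(-92\right) = -5 + 0 = -5$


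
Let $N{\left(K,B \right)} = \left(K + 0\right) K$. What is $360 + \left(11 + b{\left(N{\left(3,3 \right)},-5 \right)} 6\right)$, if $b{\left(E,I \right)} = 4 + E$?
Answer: $449$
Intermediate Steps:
$N{\left(K,B \right)} = K^{2}$ ($N{\left(K,B \right)} = K K = K^{2}$)
$360 + \left(11 + b{\left(N{\left(3,3 \right)},-5 \right)} 6\right) = 360 + \left(11 + \left(4 + 3^{2}\right) 6\right) = 360 + \left(11 + \left(4 + 9\right) 6\right) = 360 + \left(11 + 13 \cdot 6\right) = 360 + \left(11 + 78\right) = 360 + 89 = 449$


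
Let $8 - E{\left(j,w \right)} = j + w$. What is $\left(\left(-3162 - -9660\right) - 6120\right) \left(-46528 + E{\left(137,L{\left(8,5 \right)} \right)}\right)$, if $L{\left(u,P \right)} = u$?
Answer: $-17639370$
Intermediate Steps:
$E{\left(j,w \right)} = 8 - j - w$ ($E{\left(j,w \right)} = 8 - \left(j + w\right) = 8 - j - w$)
$\left(\left(-3162 - -9660\right) - 6120\right) \left(-46528 + E{\left(137,L{\left(8,5 \right)} \right)}\right) = \left(\left(-3162 - -9660\right) - 6120\right) \left(-46528 - 137\right) = \left(\left(-3162 + 9660\right) - 6120\right) \left(-46528 - 137\right) = \left(6498 - 6120\right) \left(-46528 - 137\right) = 378 \left(-46665\right) = -17639370$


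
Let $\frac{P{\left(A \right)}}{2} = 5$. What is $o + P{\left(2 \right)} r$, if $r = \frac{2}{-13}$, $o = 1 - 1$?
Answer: $- \frac{20}{13} \approx -1.5385$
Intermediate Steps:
$P{\left(A \right)} = 10$ ($P{\left(A \right)} = 2 \cdot 5 = 10$)
$o = 0$
$r = - \frac{2}{13}$ ($r = 2 \left(- \frac{1}{13}\right) = - \frac{2}{13} \approx -0.15385$)
$o + P{\left(2 \right)} r = 0 + 10 \left(- \frac{2}{13}\right) = 0 - \frac{20}{13} = - \frac{20}{13}$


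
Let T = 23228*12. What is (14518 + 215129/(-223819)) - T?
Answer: -59137223671/223819 ≈ -2.6422e+5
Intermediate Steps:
T = 278736
(14518 + 215129/(-223819)) - T = (14518 + 215129/(-223819)) - 1*278736 = (14518 + 215129*(-1/223819)) - 278736 = (14518 - 215129/223819) - 278736 = 3249189113/223819 - 278736 = -59137223671/223819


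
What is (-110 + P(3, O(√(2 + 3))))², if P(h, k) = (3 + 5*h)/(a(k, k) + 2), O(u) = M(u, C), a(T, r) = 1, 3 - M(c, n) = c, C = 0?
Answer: 10816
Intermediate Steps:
M(c, n) = 3 - c
O(u) = 3 - u
P(h, k) = 1 + 5*h/3 (P(h, k) = (3 + 5*h)/(1 + 2) = (3 + 5*h)/3 = (3 + 5*h)*(⅓) = 1 + 5*h/3)
(-110 + P(3, O(√(2 + 3))))² = (-110 + (1 + (5/3)*3))² = (-110 + (1 + 5))² = (-110 + 6)² = (-104)² = 10816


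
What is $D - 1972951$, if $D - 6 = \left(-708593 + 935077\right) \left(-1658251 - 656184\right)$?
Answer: $-524184469485$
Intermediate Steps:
$D = -524182496534$ ($D = 6 + \left(-708593 + 935077\right) \left(-1658251 - 656184\right) = 6 + 226484 \left(-2314435\right) = 6 - 524182496540 = -524182496534$)
$D - 1972951 = -524182496534 - 1972951 = -524184469485$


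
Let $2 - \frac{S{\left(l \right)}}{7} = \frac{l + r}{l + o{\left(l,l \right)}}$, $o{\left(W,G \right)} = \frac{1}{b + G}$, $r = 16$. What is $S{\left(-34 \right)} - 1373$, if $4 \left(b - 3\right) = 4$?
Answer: $- \frac{1391319}{1021} \approx -1362.7$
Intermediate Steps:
$b = 4$ ($b = 3 + \frac{1}{4} \cdot 4 = 3 + 1 = 4$)
$o{\left(W,G \right)} = \frac{1}{4 + G}$
$S{\left(l \right)} = 14 - \frac{7 \left(16 + l\right)}{l + \frac{1}{4 + l}}$ ($S{\left(l \right)} = 14 - 7 \frac{l + 16}{l + \frac{1}{4 + l}} = 14 - 7 \frac{16 + l}{l + \frac{1}{4 + l}} = 14 - \frac{7 \left(16 + l\right)}{l + \frac{1}{4 + l}}$)
$S{\left(-34 \right)} - 1373 = \frac{7 \left(2 + \left(-16 - 34\right) \left(4 - 34\right)\right)}{1 - 34 \left(4 - 34\right)} - 1373 = \frac{7 \left(2 - -1500\right)}{1 - -1020} - 1373 = \frac{7 \left(2 + 1500\right)}{1 + 1020} - 1373 = 7 \cdot \frac{1}{1021} \cdot 1502 - 1373 = \frac{10514}{1021} - 1373 = - \frac{1391319}{1021}$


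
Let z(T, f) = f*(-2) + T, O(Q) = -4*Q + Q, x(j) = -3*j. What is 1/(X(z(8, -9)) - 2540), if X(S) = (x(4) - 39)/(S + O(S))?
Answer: -52/132029 ≈ -0.00039385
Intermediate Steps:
O(Q) = -3*Q
z(T, f) = T - 2*f (z(T, f) = -2*f + T = T - 2*f)
X(S) = 51/(2*S) (X(S) = (-3*4 - 39)/(S - 3*S) = (-12 - 39)/((-2*S)) = -(-51)/(2*S) = 51/(2*S))
1/(X(z(8, -9)) - 2540) = 1/(51/(2*(8 - 2*(-9))) - 2540) = 1/(51/(2*(8 + 18)) - 2540) = 1/((51/2)/26 - 2540) = 1/((51/2)*(1/26) - 2540) = 1/(51/52 - 2540) = 1/(-132029/52) = -52/132029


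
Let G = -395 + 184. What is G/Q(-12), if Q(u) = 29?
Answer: -211/29 ≈ -7.2759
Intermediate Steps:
G = -211
G/Q(-12) = -211/29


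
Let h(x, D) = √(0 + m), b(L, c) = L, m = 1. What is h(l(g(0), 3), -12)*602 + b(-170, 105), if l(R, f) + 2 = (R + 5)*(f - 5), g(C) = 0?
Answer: 432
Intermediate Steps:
l(R, f) = -2 + (-5 + f)*(5 + R) (l(R, f) = -2 + (R + 5)*(f - 5) = -2 + (5 + R)*(-5 + f) = -2 + (-5 + f)*(5 + R))
h(x, D) = 1 (h(x, D) = √(0 + 1) = √1 = 1)
h(l(g(0), 3), -12)*602 + b(-170, 105) = 1*602 - 170 = 602 - 170 = 432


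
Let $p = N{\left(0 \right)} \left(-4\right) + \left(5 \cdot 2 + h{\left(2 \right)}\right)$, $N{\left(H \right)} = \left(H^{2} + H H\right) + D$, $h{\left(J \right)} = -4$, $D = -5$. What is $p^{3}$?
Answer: $17576$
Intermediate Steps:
$N{\left(H \right)} = -5 + 2 H^{2}$ ($N{\left(H \right)} = \left(H^{2} + H H\right) - 5 = \left(H^{2} + H^{2}\right) - 5 = 2 H^{2} - 5 = -5 + 2 H^{2}$)
$p = 26$ ($p = \left(-5 + 2 \cdot 0^{2}\right) \left(-4\right) + \left(5 \cdot 2 - 4\right) = \left(-5 + 2 \cdot 0\right) \left(-4\right) + \left(10 - 4\right) = \left(-5 + 0\right) \left(-4\right) + 6 = \left(-5\right) \left(-4\right) + 6 = 20 + 6 = 26$)
$p^{3} = 26^{3} = 17576$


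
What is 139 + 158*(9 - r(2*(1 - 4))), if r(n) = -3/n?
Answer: 1482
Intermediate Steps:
139 + 158*(9 - r(2*(1 - 4))) = 139 + 158*(9 - (-3)/(2*(1 - 4))) = 139 + 158*(9 - (-3)/(2*(-3))) = 139 + 158*(9 - (-3)/(-6)) = 139 + 158*(9 - (-3)*(-1)/6) = 139 + 158*(9 - 1*½) = 139 + 158*(9 - ½) = 139 + 158*(17/2) = 139 + 1343 = 1482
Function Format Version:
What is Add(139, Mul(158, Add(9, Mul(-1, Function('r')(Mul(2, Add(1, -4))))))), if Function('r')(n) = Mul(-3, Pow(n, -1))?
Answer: 1482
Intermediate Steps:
Add(139, Mul(158, Add(9, Mul(-1, Function('r')(Mul(2, Add(1, -4))))))) = Add(139, Mul(158, Add(9, Mul(-1, Mul(-3, Pow(Mul(2, Add(1, -4)), -1)))))) = Add(139, Mul(158, Add(9, Mul(-1, Mul(-3, Pow(Mul(2, -3), -1)))))) = Add(139, Mul(158, Add(9, Mul(-1, Mul(-3, Pow(-6, -1)))))) = Add(139, Mul(158, Add(9, Mul(-1, Mul(-3, Rational(-1, 6)))))) = Add(139, Mul(158, Add(9, Mul(-1, Rational(1, 2))))) = Add(139, Mul(158, Add(9, Rational(-1, 2)))) = Add(139, Mul(158, Rational(17, 2))) = Add(139, 1343) = 1482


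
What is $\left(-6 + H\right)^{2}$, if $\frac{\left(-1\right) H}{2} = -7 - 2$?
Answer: $144$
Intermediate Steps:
$H = 18$ ($H = - 2 \left(-7 - 2\right) = \left(-2\right) \left(-9\right) = 18$)
$\left(-6 + H\right)^{2} = \left(-6 + 18\right)^{2} = 12^{2} = 144$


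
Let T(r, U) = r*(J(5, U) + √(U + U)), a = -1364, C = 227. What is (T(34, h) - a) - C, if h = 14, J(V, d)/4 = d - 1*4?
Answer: 2497 + 68*√7 ≈ 2676.9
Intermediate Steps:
J(V, d) = -16 + 4*d (J(V, d) = 4*(d - 1*4) = 4*(d - 4) = 4*(-4 + d) = -16 + 4*d)
T(r, U) = r*(-16 + 4*U + √2*√U) (T(r, U) = r*((-16 + 4*U) + √(U + U)) = r*((-16 + 4*U) + √(2*U)) = r*((-16 + 4*U) + √2*√U) = r*(-16 + 4*U + √2*√U))
(T(34, h) - a) - C = (34*(-16 + 4*14 + √2*√14) - 1*(-1364)) - 1*227 = (34*(-16 + 56 + 2*√7) + 1364) - 227 = (34*(40 + 2*√7) + 1364) - 227 = ((1360 + 68*√7) + 1364) - 227 = (2724 + 68*√7) - 227 = 2497 + 68*√7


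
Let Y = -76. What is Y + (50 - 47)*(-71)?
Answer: -289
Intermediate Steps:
Y + (50 - 47)*(-71) = -76 + (50 - 47)*(-71) = -76 + 3*(-71) = -76 - 213 = -289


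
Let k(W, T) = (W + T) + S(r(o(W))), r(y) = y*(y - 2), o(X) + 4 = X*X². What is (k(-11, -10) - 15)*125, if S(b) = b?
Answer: 223107375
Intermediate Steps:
o(X) = -4 + X³ (o(X) = -4 + X*X² = -4 + X³)
r(y) = y*(-2 + y)
k(W, T) = T + W + (-6 + W³)*(-4 + W³) (k(W, T) = (W + T) + (-4 + W³)*(-2 + (-4 + W³)) = (T + W) + (-4 + W³)*(-6 + W³) = (T + W) + (-6 + W³)*(-4 + W³) = T + W + (-6 + W³)*(-4 + W³))
(k(-11, -10) - 15)*125 = ((-10 - 11 + (-6 + (-11)³)*(-4 + (-11)³)) - 15)*125 = ((-10 - 11 + (-6 - 1331)*(-4 - 1331)) - 15)*125 = ((-10 - 11 - 1337*(-1335)) - 15)*125 = ((-10 - 11 + 1784895) - 15)*125 = (1784874 - 15)*125 = 1784859*125 = 223107375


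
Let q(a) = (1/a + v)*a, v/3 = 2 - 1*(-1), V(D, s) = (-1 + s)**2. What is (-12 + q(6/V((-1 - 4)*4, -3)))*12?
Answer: -183/2 ≈ -91.500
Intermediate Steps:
v = 9 (v = 3*(2 - 1*(-1)) = 3*(2 + 1) = 3*3 = 9)
q(a) = a*(9 + 1/a) (q(a) = (1/a + 9)*a = (9 + 1/a)*a = a*(9 + 1/a))
(-12 + q(6/V((-1 - 4)*4, -3)))*12 = (-12 + (1 + 9*(6/((-1 - 3)**2))))*12 = (-12 + (1 + 9*(6/((-4)**2))))*12 = (-12 + (1 + 9*(6/16)))*12 = (-12 + (1 + 9*(6*(1/16))))*12 = (-12 + (1 + 9*(3/8)))*12 = (-12 + (1 + 27/8))*12 = (-12 + 35/8)*12 = -61/8*12 = -183/2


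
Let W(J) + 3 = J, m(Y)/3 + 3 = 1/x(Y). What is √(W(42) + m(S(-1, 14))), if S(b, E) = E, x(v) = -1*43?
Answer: 3*√6149/43 ≈ 5.4709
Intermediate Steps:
x(v) = -43
m(Y) = -390/43 (m(Y) = -9 + 3/(-43) = -9 + 3*(-1/43) = -9 - 3/43 = -390/43)
W(J) = -3 + J
√(W(42) + m(S(-1, 14))) = √((-3 + 42) - 390/43) = √(39 - 390/43) = √(1287/43) = 3*√6149/43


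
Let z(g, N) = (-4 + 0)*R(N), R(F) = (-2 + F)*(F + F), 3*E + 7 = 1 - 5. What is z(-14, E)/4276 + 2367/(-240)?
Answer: -7620889/769680 ≈ -9.9014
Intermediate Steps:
E = -11/3 (E = -7/3 + (1 - 5)/3 = -7/3 + (1/3)*(-4) = -7/3 - 4/3 = -11/3 ≈ -3.6667)
R(F) = 2*F*(-2 + F) (R(F) = (-2 + F)*(2*F) = 2*F*(-2 + F))
z(g, N) = -8*N*(-2 + N) (z(g, N) = (-4 + 0)*(2*N*(-2 + N)) = -8*N*(-2 + N))
z(-14, E)/4276 + 2367/(-240) = (8*(-11/3)*(2 - 1*(-11/3)))/4276 + 2367/(-240) = (8*(-11/3)*(2 + 11/3))*(1/4276) + 2367*(-1/240) = (8*(-11/3)*(17/3))*(1/4276) - 789/80 = -1496/9*1/4276 - 789/80 = -374/9621 - 789/80 = -7620889/769680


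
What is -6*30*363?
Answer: -65340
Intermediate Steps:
-6*30*363 = -180*363 = -65340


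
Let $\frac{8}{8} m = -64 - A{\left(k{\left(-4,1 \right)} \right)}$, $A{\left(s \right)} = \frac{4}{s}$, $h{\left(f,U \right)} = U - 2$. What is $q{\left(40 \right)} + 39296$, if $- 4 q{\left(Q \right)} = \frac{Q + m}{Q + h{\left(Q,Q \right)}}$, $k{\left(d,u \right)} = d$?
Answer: $\frac{12260375}{312} \approx 39296.0$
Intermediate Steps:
$h{\left(f,U \right)} = -2 + U$
$m = -63$ ($m = -64 - \frac{4}{-4} = -64 - 4 \left(- \frac{1}{4}\right) = -64 - -1 = -64 + 1 = -63$)
$q{\left(Q \right)} = - \frac{-63 + Q}{4 \left(-2 + 2 Q\right)}$ ($q{\left(Q \right)} = - \frac{\left(Q - 63\right) \frac{1}{Q + \left(-2 + Q\right)}}{4} = - \frac{\left(-63 + Q\right) \frac{1}{-2 + 2 Q}}{4} = - \frac{\frac{1}{-2 + 2 Q} \left(-63 + Q\right)}{4} = - \frac{-63 + Q}{4 \left(-2 + 2 Q\right)}$)
$q{\left(40 \right)} + 39296 = \frac{63 - 40}{8 \left(-1 + 40\right)} + 39296 = \frac{63 - 40}{8 \cdot 39} + 39296 = \frac{1}{8} \cdot \frac{1}{39} \cdot 23 + 39296 = \frac{23}{312} + 39296 = \frac{12260375}{312}$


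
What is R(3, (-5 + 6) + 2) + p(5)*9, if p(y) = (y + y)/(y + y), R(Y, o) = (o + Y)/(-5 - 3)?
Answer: 33/4 ≈ 8.2500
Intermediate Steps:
R(Y, o) = -Y/8 - o/8 (R(Y, o) = (Y + o)/(-8) = (Y + o)*(-⅛) = -Y/8 - o/8)
p(y) = 1 (p(y) = (2*y)/((2*y)) = (2*y)*(1/(2*y)) = 1)
R(3, (-5 + 6) + 2) + p(5)*9 = (-⅛*3 - ((-5 + 6) + 2)/8) + 1*9 = (-3/8 - (1 + 2)/8) + 9 = (-3/8 - ⅛*3) + 9 = (-3/8 - 3/8) + 9 = -¾ + 9 = 33/4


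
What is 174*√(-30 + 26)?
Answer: 348*I ≈ 348.0*I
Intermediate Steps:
174*√(-30 + 26) = 174*√(-4) = 174*(2*I) = 348*I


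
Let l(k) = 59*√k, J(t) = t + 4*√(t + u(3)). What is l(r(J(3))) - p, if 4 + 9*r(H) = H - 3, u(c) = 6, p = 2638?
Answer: -2638 + 118*√2/3 ≈ -2582.4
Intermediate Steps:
J(t) = t + 4*√(6 + t) (J(t) = t + 4*√(t + 6) = t + 4*√(6 + t))
r(H) = -7/9 + H/9 (r(H) = -4/9 + (H - 3)/9 = -4/9 + (-3 + H)/9 = -4/9 + (-⅓ + H/9) = -7/9 + H/9)
l(r(J(3))) - p = 59*√(-7/9 + (3 + 4*√(6 + 3))/9) - 1*2638 = 59*√(-7/9 + (3 + 4*√9)/9) - 2638 = 59*√(-7/9 + (3 + 4*3)/9) - 2638 = 59*√(-7/9 + (3 + 12)/9) - 2638 = 59*√(-7/9 + (⅑)*15) - 2638 = 59*√(-7/9 + 5/3) - 2638 = 59*√(8/9) - 2638 = 59*(2*√2/3) - 2638 = 118*√2/3 - 2638 = -2638 + 118*√2/3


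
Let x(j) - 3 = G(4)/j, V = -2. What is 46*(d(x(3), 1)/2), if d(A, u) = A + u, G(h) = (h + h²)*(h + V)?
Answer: 1196/3 ≈ 398.67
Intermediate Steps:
G(h) = (-2 + h)*(h + h²) (G(h) = (h + h²)*(h - 2) = (h + h²)*(-2 + h) = (-2 + h)*(h + h²))
x(j) = 3 + 40/j (x(j) = 3 + (4*(-2 + 4² - 1*4))/j = 3 + (4*(-2 + 16 - 4))/j = 3 + (4*10)/j = 3 + 40/j)
46*(d(x(3), 1)/2) = 46*(((3 + 40/3) + 1)/2) = 46*(((3 + 40*(⅓)) + 1)*(½)) = 46*(((3 + 40/3) + 1)*(½)) = 46*((49/3 + 1)*(½)) = 46*((52/3)*(½)) = 46*(26/3) = 1196/3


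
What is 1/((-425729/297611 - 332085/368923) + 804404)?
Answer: 109795542953/88319718040196210 ≈ 1.2432e-6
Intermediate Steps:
1/((-425729/297611 - 332085/368923) + 804404) = 1/(-255893368802/109795542953 + 804404) = 1/(88319718040196210/109795542953) = 109795542953/88319718040196210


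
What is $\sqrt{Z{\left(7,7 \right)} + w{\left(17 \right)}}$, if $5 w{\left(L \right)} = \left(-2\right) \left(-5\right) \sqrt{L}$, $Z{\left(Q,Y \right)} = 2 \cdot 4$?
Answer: $\sqrt{8 + 2 \sqrt{17}} \approx 4.0307$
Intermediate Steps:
$Z{\left(Q,Y \right)} = 8$
$w{\left(L \right)} = 2 \sqrt{L}$ ($w{\left(L \right)} = \frac{\left(-2\right) \left(-5\right) \sqrt{L}}{5} = \frac{10 \sqrt{L}}{5} = 2 \sqrt{L}$)
$\sqrt{Z{\left(7,7 \right)} + w{\left(17 \right)}} = \sqrt{8 + 2 \sqrt{17}}$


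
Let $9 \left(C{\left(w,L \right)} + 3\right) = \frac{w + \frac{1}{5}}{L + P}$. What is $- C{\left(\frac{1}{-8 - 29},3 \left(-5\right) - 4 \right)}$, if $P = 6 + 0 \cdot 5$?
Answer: $\frac{64967}{21645} \approx 3.0015$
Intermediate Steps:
$P = 6$ ($P = 6 + 0 = 6$)
$C{\left(w,L \right)} = -3 + \frac{\frac{1}{5} + w}{9 \left(6 + L\right)}$ ($C{\left(w,L \right)} = -3 + \frac{\left(w + \frac{1}{5}\right) \frac{1}{L + 6}}{9} = -3 + \frac{\left(w + \frac{1}{5}\right) \frac{1}{6 + L}}{9} = -3 + \frac{\left(\frac{1}{5} + w\right) \frac{1}{6 + L}}{9} = -3 + \frac{\frac{1}{6 + L} \left(\frac{1}{5} + w\right)}{9} = -3 + \frac{\frac{1}{5} + w}{9 \left(6 + L\right)}$)
$- C{\left(\frac{1}{-8 - 29},3 \left(-5\right) - 4 \right)} = - \frac{-809 - 135 \left(3 \left(-5\right) - 4\right) + \frac{5}{-8 - 29}}{45 \left(6 + \left(3 \left(-5\right) - 4\right)\right)} = - \frac{-809 - 135 \left(-15 - 4\right) + \frac{5}{-37}}{45 \left(6 - 19\right)} = - \frac{-809 - -2565 + 5 \left(- \frac{1}{37}\right)}{45 \left(6 - 19\right)} = - \frac{-809 + 2565 - \frac{5}{37}}{45 \left(-13\right)} = - \frac{\left(-1\right) 64967}{45 \cdot 13 \cdot 37} = \left(-1\right) \left(- \frac{64967}{21645}\right) = \frac{64967}{21645}$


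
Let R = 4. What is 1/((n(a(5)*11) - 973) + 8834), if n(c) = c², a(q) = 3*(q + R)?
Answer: 1/96070 ≈ 1.0409e-5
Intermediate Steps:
a(q) = 12 + 3*q (a(q) = 3*(q + 4) = 3*(4 + q) = 12 + 3*q)
1/((n(a(5)*11) - 973) + 8834) = 1/((((12 + 3*5)*11)² - 973) + 8834) = 1/((((12 + 15)*11)² - 973) + 8834) = 1/(((27*11)² - 973) + 8834) = 1/((297² - 973) + 8834) = 1/((88209 - 973) + 8834) = 1/(87236 + 8834) = 1/96070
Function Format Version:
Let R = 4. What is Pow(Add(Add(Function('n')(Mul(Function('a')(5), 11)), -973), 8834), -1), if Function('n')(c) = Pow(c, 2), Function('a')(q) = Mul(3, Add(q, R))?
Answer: Rational(1, 96070) ≈ 1.0409e-5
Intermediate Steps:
Function('a')(q) = Add(12, Mul(3, q)) (Function('a')(q) = Mul(3, Add(q, 4)) = Mul(3, Add(4, q)) = Add(12, Mul(3, q)))
Pow(Add(Add(Function('n')(Mul(Function('a')(5), 11)), -973), 8834), -1) = Pow(Add(Add(Pow(Mul(Add(12, Mul(3, 5)), 11), 2), -973), 8834), -1) = Pow(Add(Add(Pow(Mul(Add(12, 15), 11), 2), -973), 8834), -1) = Pow(Add(Add(Pow(Mul(27, 11), 2), -973), 8834), -1) = Pow(Add(Add(Pow(297, 2), -973), 8834), -1) = Pow(Add(Add(88209, -973), 8834), -1) = Pow(Add(87236, 8834), -1) = Pow(96070, -1) = Rational(1, 96070)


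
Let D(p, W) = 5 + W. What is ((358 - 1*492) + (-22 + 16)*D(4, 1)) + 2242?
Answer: 2072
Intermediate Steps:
((358 - 1*492) + (-22 + 16)*D(4, 1)) + 2242 = ((358 - 1*492) + (-22 + 16)*(5 + 1)) + 2242 = ((358 - 492) - 6*6) + 2242 = (-134 - 36) + 2242 = -170 + 2242 = 2072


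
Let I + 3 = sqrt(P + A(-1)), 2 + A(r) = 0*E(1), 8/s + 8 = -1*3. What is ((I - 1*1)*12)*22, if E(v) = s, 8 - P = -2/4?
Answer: -1056 + 132*sqrt(26) ≈ -382.93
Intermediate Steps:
s = -8/11 (s = 8/(-8 - 1*3) = 8/(-8 - 3) = 8/(-11) = 8*(-1/11) = -8/11 ≈ -0.72727)
P = 17/2 (P = 8 - (-2)/4 = 8 - 1*(-1/2) = 8 + 1/2 = 17/2 ≈ 8.5000)
E(v) = -8/11
A(r) = -2 (A(r) = -2 + 0*(-8/11) = -2 + 0 = -2)
I = -3 + sqrt(26)/2 (I = -3 + sqrt(17/2 - 2) = -3 + sqrt(13/2) = -3 + sqrt(26)/2 ≈ -0.45049)
((I - 1*1)*12)*22 = (((-3 + sqrt(26)/2) - 1*1)*12)*22 = (((-3 + sqrt(26)/2) - 1)*12)*22 = ((-4 + sqrt(26)/2)*12)*22 = (-48 + 6*sqrt(26))*22 = -1056 + 132*sqrt(26)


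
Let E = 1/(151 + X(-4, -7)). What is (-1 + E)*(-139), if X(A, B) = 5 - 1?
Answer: 21406/155 ≈ 138.10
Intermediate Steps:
X(A, B) = 4
E = 1/155 (E = 1/(151 + 4) = 1/155 ≈ 0.0064516)
(-1 + E)*(-139) = (-1 + 1/155)*(-139) = -154/155*(-139) = 21406/155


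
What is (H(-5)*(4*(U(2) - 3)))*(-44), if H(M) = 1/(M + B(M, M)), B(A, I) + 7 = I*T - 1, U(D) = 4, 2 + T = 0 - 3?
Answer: -44/3 ≈ -14.667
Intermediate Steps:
T = -5 (T = -2 + (0 - 3) = -2 - 3 = -5)
B(A, I) = -8 - 5*I (B(A, I) = -7 + (I*(-5) - 1) = -7 + (-5*I - 1) = -7 + (-1 - 5*I) = -8 - 5*I)
H(M) = 1/(-8 - 4*M) (H(M) = 1/(M + (-8 - 5*M)) = 1/(-8 - 4*M))
(H(-5)*(4*(U(2) - 3)))*(-44) = ((1/(4*(-2 - 1*(-5))))*(4*(4 - 3)))*(-44) = ((1/(4*(-2 + 5)))*(4*1))*(-44) = (((¼)/3)*4)*(-44) = (((¼)*(⅓))*4)*(-44) = ((1/12)*4)*(-44) = (⅓)*(-44) = -44/3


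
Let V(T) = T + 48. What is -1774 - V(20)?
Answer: -1842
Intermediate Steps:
V(T) = 48 + T
-1774 - V(20) = -1774 - (48 + 20) = -1774 - 1*68 = -1774 - 68 = -1842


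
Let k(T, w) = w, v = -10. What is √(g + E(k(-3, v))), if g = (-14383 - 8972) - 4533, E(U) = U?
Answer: I*√27898 ≈ 167.03*I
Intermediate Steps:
g = -27888 (g = -23355 - 4533 = -27888)
√(g + E(k(-3, v))) = √(-27888 - 10) = √(-27898) = I*√27898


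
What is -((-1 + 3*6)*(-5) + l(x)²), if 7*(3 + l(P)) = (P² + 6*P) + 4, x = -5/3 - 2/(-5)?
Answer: 184082849/2480625 ≈ 74.208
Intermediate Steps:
x = -19/15 (x = -5*⅓ - 2*(-⅕) = -5/3 + ⅖ = -19/15 ≈ -1.2667)
l(P) = -17/7 + P²/7 + 6*P/7 (l(P) = -3 + ((P² + 6*P) + 4)/7 = -3 + (4 + P² + 6*P)/7 = -3 + (4/7 + P²/7 + 6*P/7) = -17/7 + P²/7 + 6*P/7)
-((-1 + 3*6)*(-5) + l(x)²) = -((-1 + 3*6)*(-5) + (-17/7 + (-19/15)²/7 + (6/7)*(-19/15))²) = -((-1 + 18)*(-5) + (-17/7 + (⅐)*(361/225) - 38/35)²) = -(17*(-5) + (-17/7 + 361/1575 - 38/35)²) = -(-85 + (-5174/1575)²) = -(-85 + 26770276/2480625) = -1*(-184082849/2480625) = 184082849/2480625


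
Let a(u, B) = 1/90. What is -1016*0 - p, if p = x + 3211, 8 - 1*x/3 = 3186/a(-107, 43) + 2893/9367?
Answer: 8027387174/9367 ≈ 8.5699e+5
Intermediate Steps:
a(u, B) = 1/90
x = -8057464611/9367 (x = 24 - 3*(3186/(1/90) + 2893/9367) = 24 - 3*(3186*90 + 2893*(1/9367)) = 24 - 3*(286740 + 2893/9367) = 24 - 3*2685896473/9367 = 24 - 8057689419/9367 = -8057464611/9367 ≈ -8.6020e+5)
p = -8027387174/9367 (p = -8057464611/9367 + 3211 = -8027387174/9367 ≈ -8.5699e+5)
-1016*0 - p = -1016*0 - 1*(-8027387174/9367) = 0 + 8027387174/9367 = 8027387174/9367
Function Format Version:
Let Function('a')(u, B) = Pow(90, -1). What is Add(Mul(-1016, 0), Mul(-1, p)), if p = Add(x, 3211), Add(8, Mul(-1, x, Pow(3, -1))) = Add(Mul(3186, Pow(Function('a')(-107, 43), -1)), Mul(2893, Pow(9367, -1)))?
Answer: Rational(8027387174, 9367) ≈ 8.5699e+5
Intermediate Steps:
Function('a')(u, B) = Rational(1, 90)
x = Rational(-8057464611, 9367) (x = Add(24, Mul(-3, Add(Mul(3186, Pow(Rational(1, 90), -1)), Mul(2893, Pow(9367, -1))))) = Add(24, Mul(-3, Add(Mul(3186, 90), Mul(2893, Rational(1, 9367))))) = Add(24, Mul(-3, Add(286740, Rational(2893, 9367)))) = Add(24, Mul(-3, Rational(2685896473, 9367))) = Add(24, Rational(-8057689419, 9367)) = Rational(-8057464611, 9367) ≈ -8.6020e+5)
p = Rational(-8027387174, 9367) (p = Add(Rational(-8057464611, 9367), 3211) = Rational(-8027387174, 9367) ≈ -8.5699e+5)
Add(Mul(-1016, 0), Mul(-1, p)) = Add(Mul(-1016, 0), Mul(-1, Rational(-8027387174, 9367))) = Add(0, Rational(8027387174, 9367)) = Rational(8027387174, 9367)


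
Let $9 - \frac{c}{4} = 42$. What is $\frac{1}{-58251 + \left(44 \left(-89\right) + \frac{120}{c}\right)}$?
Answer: $- \frac{11}{683847} \approx -1.6085 \cdot 10^{-5}$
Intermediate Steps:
$c = -132$ ($c = 36 - 168 = -132$)
$\frac{1}{-58251 + \left(44 \left(-89\right) + \frac{120}{c}\right)} = \frac{1}{-58251 + \left(44 \left(-89\right) + \frac{120}{-132}\right)} = \frac{1}{-58251 + \left(-3916 + 120 \left(- \frac{1}{132}\right)\right)} = \frac{1}{-58251 - \frac{43086}{11}} = \frac{1}{- \frac{683847}{11}} = - \frac{11}{683847}$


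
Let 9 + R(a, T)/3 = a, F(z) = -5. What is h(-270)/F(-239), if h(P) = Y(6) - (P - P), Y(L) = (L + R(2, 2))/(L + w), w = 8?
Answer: 3/14 ≈ 0.21429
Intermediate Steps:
R(a, T) = -27 + 3*a
Y(L) = (-21 + L)/(8 + L) (Y(L) = (L + (-27 + 3*2))/(L + 8) = (L + (-27 + 6))/(8 + L) = (L - 21)/(8 + L) = (-21 + L)/(8 + L))
h(P) = -15/14 (h(P) = (-21 + 6)/(8 + 6) - (P - P) = -15/14 - 1*0 = (1/14)*(-15) + 0 = -15/14 + 0 = -15/14)
h(-270)/F(-239) = -15/14/(-5) = -15/14*(-⅕) = 3/14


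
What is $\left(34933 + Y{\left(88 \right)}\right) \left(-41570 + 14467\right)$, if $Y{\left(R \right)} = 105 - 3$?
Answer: $-949553605$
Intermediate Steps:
$Y{\left(R \right)} = 102$ ($Y{\left(R \right)} = 105 - 3 = 102$)
$\left(34933 + Y{\left(88 \right)}\right) \left(-41570 + 14467\right) = \left(34933 + 102\right) \left(-41570 + 14467\right) = 35035 \left(-27103\right) = -949553605$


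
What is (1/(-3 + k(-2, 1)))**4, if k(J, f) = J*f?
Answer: 1/625 ≈ 0.0016000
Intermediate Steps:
(1/(-3 + k(-2, 1)))**4 = (1/(-3 - 2*1))**4 = (1/(-3 - 2))**4 = (1/(-5))**4 = (-1/5)**4 = 1/625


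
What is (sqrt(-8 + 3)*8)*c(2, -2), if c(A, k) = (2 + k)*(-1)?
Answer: 0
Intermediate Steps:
c(A, k) = -2 - k
(sqrt(-8 + 3)*8)*c(2, -2) = (sqrt(-8 + 3)*8)*(-2 - 1*(-2)) = (sqrt(-5)*8)*(-2 + 2) = ((I*sqrt(5))*8)*0 = (8*I*sqrt(5))*0 = 0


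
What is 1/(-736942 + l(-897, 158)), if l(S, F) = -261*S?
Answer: -1/502825 ≈ -1.9888e-6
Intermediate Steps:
1/(-736942 + l(-897, 158)) = 1/(-736942 - 261*(-897)) = 1/(-736942 + 234117) = 1/(-502825) = -1/502825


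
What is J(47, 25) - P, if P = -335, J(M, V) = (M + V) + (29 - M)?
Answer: 389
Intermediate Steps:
J(M, V) = 29 + V
J(47, 25) - P = (29 + 25) - 1*(-335) = 54 + 335 = 389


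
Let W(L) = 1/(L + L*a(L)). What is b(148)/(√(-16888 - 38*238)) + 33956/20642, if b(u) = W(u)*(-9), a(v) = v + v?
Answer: 16978/10321 + I*√6483/63325944 ≈ 1.645 + 1.2715e-6*I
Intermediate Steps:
a(v) = 2*v
W(L) = 1/(L + 2*L²) (W(L) = 1/(L + L*(2*L)) = 1/(L + 2*L²))
b(u) = -9/(u*(1 + 2*u)) (b(u) = (1/(u*(1 + 2*u)))*(-9) = -9/(u*(1 + 2*u)))
b(148)/(√(-16888 - 38*238)) + 33956/20642 = (-9/(148*(1 + 2*148)))/(√(-16888 - 38*238)) + 33956/20642 = (-9*1/148/(1 + 296))/(√(-16888 - 9044)) + 33956*(1/20642) = (-9*1/148/297)/(√(-25932)) + 16978/10321 = (-9*1/148*1/297)/((2*I*√6483)) + 16978/10321 = -(-1)*I*√6483/63325944 + 16978/10321 = I*√6483/63325944 + 16978/10321 = 16978/10321 + I*√6483/63325944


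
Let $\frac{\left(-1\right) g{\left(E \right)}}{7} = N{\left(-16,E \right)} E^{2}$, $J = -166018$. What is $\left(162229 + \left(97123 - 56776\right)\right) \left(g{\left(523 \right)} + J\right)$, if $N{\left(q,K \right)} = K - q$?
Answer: $-209097110848560$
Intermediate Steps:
$g{\left(E \right)} = - 7 E^{2} \left(16 + E\right)$ ($g{\left(E \right)} = - 7 \left(E - -16\right) E^{2} = - 7 \left(E + 16\right) E^{2} = - 7 \left(16 + E\right) E^{2} = - 7 E^{2} \left(16 + E\right)$)
$\left(162229 + \left(97123 - 56776\right)\right) \left(g{\left(523 \right)} + J\right) = \left(162229 + \left(97123 - 56776\right)\right) \left(7 \cdot 523^{2} \left(-16 - 523\right) - 166018\right) = \left(162229 + 40347\right) \left(7 \cdot 273529 \left(-16 - 523\right) - 166018\right) = 202576 \left(7 \cdot 273529 \left(-539\right) - 166018\right) = 202576 \left(-1032024917 - 166018\right) = 202576 \left(-1032190935\right) = -209097110848560$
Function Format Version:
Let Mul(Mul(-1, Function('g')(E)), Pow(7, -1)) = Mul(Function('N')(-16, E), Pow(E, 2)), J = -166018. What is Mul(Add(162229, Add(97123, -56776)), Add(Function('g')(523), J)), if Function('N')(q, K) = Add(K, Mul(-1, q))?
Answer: -209097110848560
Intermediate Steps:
Function('g')(E) = Mul(-7, Pow(E, 2), Add(16, E)) (Function('g')(E) = Mul(-7, Mul(Add(E, Mul(-1, -16)), Pow(E, 2))) = Mul(-7, Mul(Add(E, 16), Pow(E, 2))) = Mul(-7, Mul(Add(16, E), Pow(E, 2))) = Mul(-7, Mul(Pow(E, 2), Add(16, E))) = Mul(-7, Pow(E, 2), Add(16, E)))
Mul(Add(162229, Add(97123, -56776)), Add(Function('g')(523), J)) = Mul(Add(162229, Add(97123, -56776)), Add(Mul(7, Pow(523, 2), Add(-16, Mul(-1, 523))), -166018)) = Mul(Add(162229, 40347), Add(Mul(7, 273529, Add(-16, -523)), -166018)) = Mul(202576, Add(Mul(7, 273529, -539), -166018)) = Mul(202576, Add(-1032024917, -166018)) = Mul(202576, -1032190935) = -209097110848560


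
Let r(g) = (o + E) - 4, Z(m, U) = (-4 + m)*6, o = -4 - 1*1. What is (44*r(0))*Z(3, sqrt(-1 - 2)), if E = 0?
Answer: 2376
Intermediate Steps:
o = -5 (o = -4 - 1 = -5)
Z(m, U) = -24 + 6*m
r(g) = -9 (r(g) = (-5 + 0) - 4 = -5 - 4 = -9)
(44*r(0))*Z(3, sqrt(-1 - 2)) = (44*(-9))*(-24 + 6*3) = -396*(-24 + 18) = -396*(-6) = 2376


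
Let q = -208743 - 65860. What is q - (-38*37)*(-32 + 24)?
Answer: -285851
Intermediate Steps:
q = -274603
q - (-38*37)*(-32 + 24) = -274603 - (-38*37)*(-32 + 24) = -274603 - (-1406)*(-8) = -274603 - 1*11248 = -274603 - 11248 = -285851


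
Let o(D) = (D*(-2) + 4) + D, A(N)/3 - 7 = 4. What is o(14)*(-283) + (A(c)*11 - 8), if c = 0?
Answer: 3185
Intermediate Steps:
A(N) = 33 (A(N) = 21 + 3*4 = 21 + 12 = 33)
o(D) = 4 - D (o(D) = (-2*D + 4) + D = (4 - 2*D) + D = 4 - D)
o(14)*(-283) + (A(c)*11 - 8) = (4 - 1*14)*(-283) + (33*11 - 8) = (4 - 14)*(-283) + (363 - 8) = -10*(-283) + 355 = 2830 + 355 = 3185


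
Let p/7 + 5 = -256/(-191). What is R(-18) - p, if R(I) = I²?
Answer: 66777/191 ≈ 349.62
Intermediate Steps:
p = -4893/191 (p = -35 + 7*(-256/(-191)) = -35 + 7*(-256*(-1/191)) = -35 + 7*(256/191) = -35 + 1792/191 = -4893/191 ≈ -25.618)
R(-18) - p = (-18)² - 1*(-4893/191) = 324 + 4893/191 = 66777/191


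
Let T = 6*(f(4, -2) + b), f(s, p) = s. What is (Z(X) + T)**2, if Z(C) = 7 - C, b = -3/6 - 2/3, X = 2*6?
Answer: 144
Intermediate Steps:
X = 12
b = -7/6 (b = -3*1/6 - 2*1/3 = -1/2 - 2/3 = -7/6 ≈ -1.1667)
T = 17 (T = 6*(4 - 7/6) = 6*(17/6) = 17)
(Z(X) + T)**2 = ((7 - 1*12) + 17)**2 = ((7 - 12) + 17)**2 = (-5 + 17)**2 = 12**2 = 144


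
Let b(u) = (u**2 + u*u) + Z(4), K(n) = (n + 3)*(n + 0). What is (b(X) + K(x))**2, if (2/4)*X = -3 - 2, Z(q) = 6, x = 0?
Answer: 42436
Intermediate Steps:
X = -10 (X = 2*(-3 - 2) = 2*(-5) = -10)
K(n) = n*(3 + n) (K(n) = (3 + n)*n = n*(3 + n))
b(u) = 6 + 2*u**2 (b(u) = (u**2 + u*u) + 6 = (u**2 + u**2) + 6 = 2*u**2 + 6 = 6 + 2*u**2)
(b(X) + K(x))**2 = ((6 + 2*(-10)**2) + 0*(3 + 0))**2 = ((6 + 2*100) + 0*3)**2 = ((6 + 200) + 0)**2 = (206 + 0)**2 = 206**2 = 42436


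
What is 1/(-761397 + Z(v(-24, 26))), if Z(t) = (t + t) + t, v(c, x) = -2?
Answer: -1/761403 ≈ -1.3134e-6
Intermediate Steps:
Z(t) = 3*t (Z(t) = 2*t + t = 3*t)
1/(-761397 + Z(v(-24, 26))) = 1/(-761397 + 3*(-2)) = 1/(-761397 - 6) = 1/(-761403) = -1/761403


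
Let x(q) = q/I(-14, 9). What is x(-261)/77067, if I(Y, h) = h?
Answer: -29/77067 ≈ -0.00037630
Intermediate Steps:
x(q) = q/9
x(-261)/77067 = ((⅑)*(-261))/77067 = -29*1/77067 = -29/77067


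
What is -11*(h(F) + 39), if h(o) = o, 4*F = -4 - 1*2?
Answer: -825/2 ≈ -412.50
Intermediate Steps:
F = -3/2 (F = (-4 - 1*2)/4 = (-4 - 2)/4 = (1/4)*(-6) = -3/2 ≈ -1.5000)
-11*(h(F) + 39) = -11*(-3/2 + 39) = -11*75/2 = -825/2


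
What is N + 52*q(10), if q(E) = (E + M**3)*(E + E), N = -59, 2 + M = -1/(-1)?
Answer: 9301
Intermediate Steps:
M = -1 (M = -2 - 1/(-1) = -2 - 1*(-1) = -2 + 1 = -1)
q(E) = 2*E*(-1 + E) (q(E) = (E + (-1)**3)*(E + E) = (E - 1)*(2*E) = (-1 + E)*(2*E) = 2*E*(-1 + E))
N + 52*q(10) = -59 + 52*(2*10*(-1 + 10)) = -59 + 52*(2*10*9) = -59 + 52*180 = -59 + 9360 = 9301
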